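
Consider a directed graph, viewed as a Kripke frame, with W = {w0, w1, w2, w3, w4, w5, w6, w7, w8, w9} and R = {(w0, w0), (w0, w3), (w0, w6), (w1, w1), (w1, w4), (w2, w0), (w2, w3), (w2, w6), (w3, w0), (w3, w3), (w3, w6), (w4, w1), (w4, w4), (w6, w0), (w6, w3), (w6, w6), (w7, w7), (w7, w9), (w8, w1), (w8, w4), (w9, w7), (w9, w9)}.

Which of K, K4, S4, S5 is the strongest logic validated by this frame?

K4

Transitive (axiom 4): yes — every two-step R-path is closed by a direct edge.
Reflexive (axiom T): no — w2 is not related to itself.
Euclidean (axiom 5): yes — any two successors of a common world are R-related.
So F validates K, K4; S4 would additionally require R to be reflexive. The strongest is K4.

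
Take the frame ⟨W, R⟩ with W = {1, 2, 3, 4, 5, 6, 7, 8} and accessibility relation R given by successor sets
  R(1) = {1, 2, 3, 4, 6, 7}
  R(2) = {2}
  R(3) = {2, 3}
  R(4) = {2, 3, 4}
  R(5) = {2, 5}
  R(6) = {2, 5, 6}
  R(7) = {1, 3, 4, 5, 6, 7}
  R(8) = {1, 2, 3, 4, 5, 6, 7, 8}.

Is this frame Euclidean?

No

Euclidean: no — 1 R 2 and 1 R 3, but not 2 R 3.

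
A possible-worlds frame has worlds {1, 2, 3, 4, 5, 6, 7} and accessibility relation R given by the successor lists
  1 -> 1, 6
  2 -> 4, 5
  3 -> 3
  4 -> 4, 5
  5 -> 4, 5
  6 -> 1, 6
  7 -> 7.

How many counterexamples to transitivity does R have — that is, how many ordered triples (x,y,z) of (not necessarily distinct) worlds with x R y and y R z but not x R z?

R is transitive; there are no such tuples.

0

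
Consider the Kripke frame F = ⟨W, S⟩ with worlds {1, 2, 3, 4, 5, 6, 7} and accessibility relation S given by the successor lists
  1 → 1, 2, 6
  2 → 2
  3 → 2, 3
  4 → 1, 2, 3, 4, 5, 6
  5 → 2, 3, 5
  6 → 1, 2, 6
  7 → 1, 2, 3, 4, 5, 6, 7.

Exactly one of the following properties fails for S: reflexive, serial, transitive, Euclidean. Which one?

Reflexive: yes — every world is S-related to itself.
Serial: yes — every world has a successor (e.g. 1 S 1).
Transitive: yes — every two-step S-path is closed by a direct edge.
Euclidean: no — 1 S 2 and 1 S 6, but not 2 S 6.
Only Euclidean fails.

Euclidean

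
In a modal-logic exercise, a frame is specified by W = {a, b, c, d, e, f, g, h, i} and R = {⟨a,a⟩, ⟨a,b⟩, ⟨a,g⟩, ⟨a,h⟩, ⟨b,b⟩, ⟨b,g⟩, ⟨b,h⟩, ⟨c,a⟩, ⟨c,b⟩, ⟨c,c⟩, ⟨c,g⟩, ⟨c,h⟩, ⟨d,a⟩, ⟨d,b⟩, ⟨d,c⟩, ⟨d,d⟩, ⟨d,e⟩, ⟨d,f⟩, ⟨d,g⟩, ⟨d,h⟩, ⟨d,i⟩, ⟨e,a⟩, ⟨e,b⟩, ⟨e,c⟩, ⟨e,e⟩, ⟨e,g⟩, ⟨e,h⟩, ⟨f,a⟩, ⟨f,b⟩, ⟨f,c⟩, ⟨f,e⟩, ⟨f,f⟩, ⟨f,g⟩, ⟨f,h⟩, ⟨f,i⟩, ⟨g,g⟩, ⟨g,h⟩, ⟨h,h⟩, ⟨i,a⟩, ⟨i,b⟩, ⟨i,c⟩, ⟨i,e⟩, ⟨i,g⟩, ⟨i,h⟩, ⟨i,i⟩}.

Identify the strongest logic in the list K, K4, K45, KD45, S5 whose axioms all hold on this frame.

K4

Transitive (axiom 4): yes — every two-step R-path is closed by a direct edge.
Euclidean (axiom 5): no — a R g and a R b, but not g R b.
Serial (axiom D): yes — every world has a successor (e.g. a R a).
Reflexive (axiom T): yes — every world is R-related to itself.
So F validates K, K4; K45 would additionally require R to be Euclidean. The strongest is K4.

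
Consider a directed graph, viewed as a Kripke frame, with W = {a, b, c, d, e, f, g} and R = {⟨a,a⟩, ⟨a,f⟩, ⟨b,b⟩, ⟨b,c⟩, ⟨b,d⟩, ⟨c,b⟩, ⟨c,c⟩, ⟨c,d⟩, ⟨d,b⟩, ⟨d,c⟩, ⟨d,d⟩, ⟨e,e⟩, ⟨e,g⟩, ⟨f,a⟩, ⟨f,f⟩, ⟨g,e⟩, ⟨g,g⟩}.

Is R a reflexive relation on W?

Yes

Reflexive: yes — every world is R-related to itself.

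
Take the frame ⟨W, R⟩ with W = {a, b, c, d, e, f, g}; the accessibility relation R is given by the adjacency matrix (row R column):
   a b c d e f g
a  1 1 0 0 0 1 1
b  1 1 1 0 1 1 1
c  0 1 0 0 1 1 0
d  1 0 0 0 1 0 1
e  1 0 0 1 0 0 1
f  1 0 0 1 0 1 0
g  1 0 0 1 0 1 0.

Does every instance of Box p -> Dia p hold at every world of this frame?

Yes

The schema D characterises exactly the serial frames.
Serial: yes — every world has a successor (e.g. a R a).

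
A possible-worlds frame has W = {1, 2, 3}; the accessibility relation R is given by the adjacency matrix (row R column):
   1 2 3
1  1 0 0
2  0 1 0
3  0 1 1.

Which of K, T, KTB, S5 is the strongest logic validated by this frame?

T

Reflexive (axiom T): yes — every world is R-related to itself.
Symmetric (axiom B): no — 3 R 2 but not 2 R 3.
Euclidean (axiom 5): no — 3 R 2 and 3 R 3, but not 2 R 3.
So F validates K, T; KTB would additionally require R to be symmetric. The strongest is T.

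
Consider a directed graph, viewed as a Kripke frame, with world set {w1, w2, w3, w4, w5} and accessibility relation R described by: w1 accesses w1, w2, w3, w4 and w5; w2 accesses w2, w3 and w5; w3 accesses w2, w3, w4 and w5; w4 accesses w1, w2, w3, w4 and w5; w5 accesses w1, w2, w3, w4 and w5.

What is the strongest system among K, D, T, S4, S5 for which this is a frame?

T

Serial (axiom D): yes — every world has a successor (e.g. w1 R w1).
Reflexive (axiom T): yes — every world is R-related to itself.
Transitive (axiom 4): no — w2 R w3 and w3 R w4, but not w2 R w4.
Euclidean (axiom 5): no — w1 R w2 and w1 R w4, but not w2 R w4.
So F validates K, D, T; S4 would additionally require R to be transitive. The strongest is T.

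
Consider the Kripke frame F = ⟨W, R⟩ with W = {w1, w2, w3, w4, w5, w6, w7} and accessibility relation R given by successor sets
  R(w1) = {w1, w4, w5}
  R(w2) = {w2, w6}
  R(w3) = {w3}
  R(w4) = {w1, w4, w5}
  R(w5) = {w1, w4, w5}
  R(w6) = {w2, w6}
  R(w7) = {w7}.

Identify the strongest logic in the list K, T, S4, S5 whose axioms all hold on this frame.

Reflexive (axiom T): yes — every world is R-related to itself.
Transitive (axiom 4): yes — every two-step R-path is closed by a direct edge.
Euclidean (axiom 5): yes — any two successors of a common world are R-related.
So F validates K, T, S4, S5. The strongest is S5.

S5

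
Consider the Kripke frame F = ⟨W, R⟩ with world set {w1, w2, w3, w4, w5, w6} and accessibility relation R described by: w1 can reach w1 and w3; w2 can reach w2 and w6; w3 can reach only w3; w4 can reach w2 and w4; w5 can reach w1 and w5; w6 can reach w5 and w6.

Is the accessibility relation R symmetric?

Symmetric: no — w1 R w3 but not w3 R w1.

No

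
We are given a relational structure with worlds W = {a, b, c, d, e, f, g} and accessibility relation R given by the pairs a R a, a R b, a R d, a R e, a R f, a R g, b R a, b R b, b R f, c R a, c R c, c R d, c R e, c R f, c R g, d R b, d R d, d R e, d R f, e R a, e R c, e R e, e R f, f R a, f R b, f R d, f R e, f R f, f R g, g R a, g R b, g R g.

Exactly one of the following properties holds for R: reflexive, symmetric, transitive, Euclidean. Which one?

reflexive

Reflexive: yes — every world is R-related to itself.
Symmetric: no — a R d but not d R a.
Transitive: no — a R e and e R c, but not a R c.
Euclidean: no — a R b and a R d, but not b R d.
Only reflexive holds.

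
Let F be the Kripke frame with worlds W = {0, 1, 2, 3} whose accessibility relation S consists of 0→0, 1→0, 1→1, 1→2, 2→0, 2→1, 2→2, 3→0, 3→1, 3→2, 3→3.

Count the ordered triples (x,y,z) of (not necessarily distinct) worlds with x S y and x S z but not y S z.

9

Enumerating: (1,0,1), (1,0,2), (2,0,1), (2,0,2), (3,0,1), (3,0,2), (3,0,3), (3,1,3), (3,2,3).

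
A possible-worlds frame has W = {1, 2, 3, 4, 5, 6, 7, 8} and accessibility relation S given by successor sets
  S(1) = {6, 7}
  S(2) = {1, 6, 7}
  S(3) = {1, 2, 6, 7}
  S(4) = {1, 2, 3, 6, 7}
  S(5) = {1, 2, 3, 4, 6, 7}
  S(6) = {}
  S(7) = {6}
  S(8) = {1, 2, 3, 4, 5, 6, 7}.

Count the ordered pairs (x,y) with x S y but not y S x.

28

Enumerating: (1,6), (1,7), (2,1), (2,6), (2,7), (3,1), (3,2), (3,6), (3,7), (4,1), (4,2), (4,3), … and 16 more.
Total: 28.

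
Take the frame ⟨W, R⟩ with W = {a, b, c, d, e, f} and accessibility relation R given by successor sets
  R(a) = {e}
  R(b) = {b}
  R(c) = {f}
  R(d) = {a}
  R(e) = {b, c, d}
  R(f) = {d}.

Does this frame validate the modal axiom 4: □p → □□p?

Axiom 4 corresponds to the accessibility relation being transitive.
Transitive: no — a R e and e R b, but not a R b.

No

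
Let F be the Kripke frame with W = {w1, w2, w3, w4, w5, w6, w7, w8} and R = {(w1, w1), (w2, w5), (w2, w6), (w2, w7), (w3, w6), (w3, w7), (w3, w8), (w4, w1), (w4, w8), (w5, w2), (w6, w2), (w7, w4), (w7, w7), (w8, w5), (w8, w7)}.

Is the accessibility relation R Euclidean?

No

Euclidean: no — w2 R w5 and w2 R w6, but not w5 R w6.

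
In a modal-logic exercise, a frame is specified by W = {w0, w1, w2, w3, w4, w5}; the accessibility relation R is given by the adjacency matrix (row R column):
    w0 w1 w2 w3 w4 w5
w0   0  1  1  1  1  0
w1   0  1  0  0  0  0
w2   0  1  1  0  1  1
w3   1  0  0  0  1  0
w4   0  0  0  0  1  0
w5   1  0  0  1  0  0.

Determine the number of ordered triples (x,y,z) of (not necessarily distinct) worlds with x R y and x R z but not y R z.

Enumerating: (w0,w1,w2), (w0,w1,w3), (w0,w1,w4), (w0,w2,w3), (w0,w3,w1), (w0,w3,w2), (w0,w3,w3), (w0,w4,w1), (w0,w4,w2), (w0,w4,w3), (w2,w1,w2), (w2,w1,w4), … and 12 more.
Total: 24.

24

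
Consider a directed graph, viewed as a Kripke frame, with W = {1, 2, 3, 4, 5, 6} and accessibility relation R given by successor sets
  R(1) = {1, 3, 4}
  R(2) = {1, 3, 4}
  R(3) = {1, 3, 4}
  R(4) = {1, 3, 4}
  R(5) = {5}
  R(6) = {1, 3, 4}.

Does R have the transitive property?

Yes

Transitive: yes — every two-step R-path is closed by a direct edge.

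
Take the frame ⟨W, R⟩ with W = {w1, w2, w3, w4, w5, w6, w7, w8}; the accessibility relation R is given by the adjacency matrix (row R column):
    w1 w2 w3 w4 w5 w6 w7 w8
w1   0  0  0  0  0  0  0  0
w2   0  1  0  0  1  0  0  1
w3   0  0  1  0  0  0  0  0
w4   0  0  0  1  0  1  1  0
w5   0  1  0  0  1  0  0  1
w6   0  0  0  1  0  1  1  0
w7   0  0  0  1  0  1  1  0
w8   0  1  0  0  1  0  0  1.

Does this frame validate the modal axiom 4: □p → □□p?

Yes

Axiom 4 corresponds to the accessibility relation being transitive.
Transitive: yes — every two-step R-path is closed by a direct edge.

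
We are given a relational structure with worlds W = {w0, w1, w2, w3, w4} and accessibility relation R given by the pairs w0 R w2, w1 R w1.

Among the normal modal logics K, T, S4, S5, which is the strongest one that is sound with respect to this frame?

K

Reflexive (axiom T): no — w0 is not related to itself.
Transitive (axiom 4): yes — every two-step R-path is closed by a direct edge.
Euclidean (axiom 5): no — w0 R w2 and w0 R w2, but not w2 R w2.
So F validates K; T would additionally require R to be reflexive. The strongest is K.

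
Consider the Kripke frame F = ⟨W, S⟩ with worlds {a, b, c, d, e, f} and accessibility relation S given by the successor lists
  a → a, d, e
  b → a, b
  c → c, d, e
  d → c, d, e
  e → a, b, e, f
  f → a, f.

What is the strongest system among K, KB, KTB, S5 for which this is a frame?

Symmetric (axiom B): no — a S d but not d S a.
Reflexive (axiom T): yes — every world is S-related to itself.
Euclidean (axiom 5): no — a S e and a S d, but not e S d.
So F validates K; KB would additionally require S to be symmetric. The strongest is K.

K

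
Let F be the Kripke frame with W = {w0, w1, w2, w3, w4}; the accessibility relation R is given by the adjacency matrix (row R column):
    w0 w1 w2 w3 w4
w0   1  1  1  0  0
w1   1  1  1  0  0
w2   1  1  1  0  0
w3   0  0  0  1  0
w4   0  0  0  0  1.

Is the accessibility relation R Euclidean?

Euclidean: yes — any two successors of a common world are R-related.

Yes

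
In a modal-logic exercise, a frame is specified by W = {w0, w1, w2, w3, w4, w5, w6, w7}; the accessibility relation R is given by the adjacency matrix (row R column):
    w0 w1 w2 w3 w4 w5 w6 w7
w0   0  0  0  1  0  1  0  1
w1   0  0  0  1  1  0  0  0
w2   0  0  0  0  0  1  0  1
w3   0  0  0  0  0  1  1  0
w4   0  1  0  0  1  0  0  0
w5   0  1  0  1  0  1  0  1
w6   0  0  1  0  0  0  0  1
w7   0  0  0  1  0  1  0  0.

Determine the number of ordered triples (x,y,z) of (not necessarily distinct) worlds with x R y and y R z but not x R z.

22

Enumerating: (w0,w3,w6), (w0,w5,w1), (w1,w3,w5), (w1,w3,w6), (w1,w4,w1), (w2,w5,w1), (w2,w5,w3), (w2,w7,w3), (w3,w5,w1), (w3,w5,w3), (w3,w5,w7), (w3,w6,w2), … and 10 more.
Total: 22.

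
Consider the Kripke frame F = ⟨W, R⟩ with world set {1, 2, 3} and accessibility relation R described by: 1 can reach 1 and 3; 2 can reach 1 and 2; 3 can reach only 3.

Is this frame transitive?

Transitive: no — 2 R 1 and 1 R 3, but not 2 R 3.

No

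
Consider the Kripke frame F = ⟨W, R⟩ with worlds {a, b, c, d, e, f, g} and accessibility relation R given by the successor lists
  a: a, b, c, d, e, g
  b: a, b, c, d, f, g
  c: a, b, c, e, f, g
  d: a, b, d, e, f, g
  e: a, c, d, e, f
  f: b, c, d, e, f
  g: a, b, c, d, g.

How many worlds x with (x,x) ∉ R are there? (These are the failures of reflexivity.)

0

R is reflexive; there are no such worlds.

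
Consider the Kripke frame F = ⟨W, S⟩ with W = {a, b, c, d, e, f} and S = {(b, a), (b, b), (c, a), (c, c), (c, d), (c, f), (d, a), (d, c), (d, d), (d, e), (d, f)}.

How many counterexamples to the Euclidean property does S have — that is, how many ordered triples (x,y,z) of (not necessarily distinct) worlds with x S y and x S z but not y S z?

26

Enumerating: (b,a,a), (b,a,b), (c,a,a), (c,a,c), (c,a,d), (c,a,f), (c,f,a), (c,f,c), (c,f,d), (c,f,f), (d,a,a), (d,a,c), … and 14 more.
Total: 26.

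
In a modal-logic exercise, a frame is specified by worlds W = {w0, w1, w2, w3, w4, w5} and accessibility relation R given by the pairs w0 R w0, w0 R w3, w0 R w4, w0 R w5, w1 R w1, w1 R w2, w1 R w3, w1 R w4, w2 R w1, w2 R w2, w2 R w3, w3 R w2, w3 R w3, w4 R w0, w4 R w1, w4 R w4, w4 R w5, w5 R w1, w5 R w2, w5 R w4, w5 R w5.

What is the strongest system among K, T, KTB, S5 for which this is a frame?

Reflexive (axiom T): yes — every world is R-related to itself.
Symmetric (axiom B): no — w0 R w3 but not w3 R w0.
Euclidean (axiom 5): no — w0 R w3 and w0 R w4, but not w3 R w4.
So F validates K, T; KTB would additionally require R to be symmetric. The strongest is T.

T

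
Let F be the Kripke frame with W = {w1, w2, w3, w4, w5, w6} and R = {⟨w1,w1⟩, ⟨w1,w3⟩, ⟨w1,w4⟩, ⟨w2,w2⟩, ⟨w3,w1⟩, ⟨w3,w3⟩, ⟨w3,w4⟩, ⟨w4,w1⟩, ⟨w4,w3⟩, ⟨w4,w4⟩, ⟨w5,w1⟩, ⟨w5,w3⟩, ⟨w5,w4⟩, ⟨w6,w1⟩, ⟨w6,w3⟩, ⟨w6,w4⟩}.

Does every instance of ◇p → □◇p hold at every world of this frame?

Yes

Axiom 5 corresponds to the accessibility relation being Euclidean.
Euclidean: yes — any two successors of a common world are R-related.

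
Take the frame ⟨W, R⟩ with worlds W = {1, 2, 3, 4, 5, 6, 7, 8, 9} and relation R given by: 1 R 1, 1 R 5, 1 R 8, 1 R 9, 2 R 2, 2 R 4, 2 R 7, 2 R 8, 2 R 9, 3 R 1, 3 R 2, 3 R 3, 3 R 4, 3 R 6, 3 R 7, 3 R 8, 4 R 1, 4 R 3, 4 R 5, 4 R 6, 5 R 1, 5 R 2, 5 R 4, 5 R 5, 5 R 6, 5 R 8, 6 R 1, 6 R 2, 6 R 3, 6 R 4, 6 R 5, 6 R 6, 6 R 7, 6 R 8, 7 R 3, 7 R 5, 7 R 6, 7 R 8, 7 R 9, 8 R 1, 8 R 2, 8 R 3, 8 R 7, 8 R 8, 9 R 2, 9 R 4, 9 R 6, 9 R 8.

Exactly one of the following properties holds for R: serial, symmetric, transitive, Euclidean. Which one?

Serial: yes — every world has a successor (e.g. 1 R 1).
Symmetric: no — 1 R 9 but not 9 R 1.
Transitive: no — 1 R 5 and 5 R 2, but not 1 R 2.
Euclidean: no — 1 R 5 and 1 R 9, but not 5 R 9.
Only serial holds.

serial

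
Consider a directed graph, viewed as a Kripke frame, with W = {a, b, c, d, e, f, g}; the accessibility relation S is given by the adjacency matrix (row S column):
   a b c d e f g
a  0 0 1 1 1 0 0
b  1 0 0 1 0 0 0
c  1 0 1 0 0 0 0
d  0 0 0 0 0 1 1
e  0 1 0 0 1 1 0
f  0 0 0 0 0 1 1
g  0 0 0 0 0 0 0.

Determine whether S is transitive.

Transitive: no — a S d and d S f, but not a S f.

No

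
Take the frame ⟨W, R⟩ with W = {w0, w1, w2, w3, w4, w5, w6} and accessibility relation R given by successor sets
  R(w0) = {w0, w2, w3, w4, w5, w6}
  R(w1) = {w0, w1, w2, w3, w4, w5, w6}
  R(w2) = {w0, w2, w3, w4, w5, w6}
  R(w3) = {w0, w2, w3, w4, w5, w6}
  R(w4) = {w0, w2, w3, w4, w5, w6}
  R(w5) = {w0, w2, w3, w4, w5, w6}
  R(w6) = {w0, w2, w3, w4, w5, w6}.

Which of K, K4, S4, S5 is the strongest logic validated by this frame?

S4

Transitive (axiom 4): yes — every two-step R-path is closed by a direct edge.
Reflexive (axiom T): yes — every world is R-related to itself.
Euclidean (axiom 5): no — w1 R w0 and w1 R w1, but not w0 R w1.
So F validates K, K4, S4; S5 would additionally require R to be Euclidean. The strongest is S4.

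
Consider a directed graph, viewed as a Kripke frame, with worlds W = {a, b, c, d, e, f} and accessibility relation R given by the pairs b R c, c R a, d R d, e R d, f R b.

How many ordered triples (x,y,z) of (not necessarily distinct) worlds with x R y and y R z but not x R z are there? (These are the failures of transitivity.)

2

Enumerating: (b,c,a), (f,b,c).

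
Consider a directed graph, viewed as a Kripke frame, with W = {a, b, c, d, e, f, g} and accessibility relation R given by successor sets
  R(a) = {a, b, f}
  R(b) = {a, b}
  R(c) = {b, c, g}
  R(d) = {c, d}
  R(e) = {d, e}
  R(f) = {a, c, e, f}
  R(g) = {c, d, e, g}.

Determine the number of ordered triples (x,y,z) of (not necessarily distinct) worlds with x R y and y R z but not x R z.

14

Enumerating: (a,f,c), (a,f,e), (b,a,f), (c,b,a), (c,g,d), (c,g,e), (d,c,b), (d,c,g), (e,d,c), (f,a,b), (f,c,b), (f,c,g), (f,e,d), (g,c,b).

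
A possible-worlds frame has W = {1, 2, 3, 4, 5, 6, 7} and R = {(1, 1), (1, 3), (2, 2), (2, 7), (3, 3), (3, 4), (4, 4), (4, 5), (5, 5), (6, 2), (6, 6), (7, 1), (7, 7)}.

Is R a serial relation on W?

Serial: yes — every world has a successor (e.g. 1 R 1).

Yes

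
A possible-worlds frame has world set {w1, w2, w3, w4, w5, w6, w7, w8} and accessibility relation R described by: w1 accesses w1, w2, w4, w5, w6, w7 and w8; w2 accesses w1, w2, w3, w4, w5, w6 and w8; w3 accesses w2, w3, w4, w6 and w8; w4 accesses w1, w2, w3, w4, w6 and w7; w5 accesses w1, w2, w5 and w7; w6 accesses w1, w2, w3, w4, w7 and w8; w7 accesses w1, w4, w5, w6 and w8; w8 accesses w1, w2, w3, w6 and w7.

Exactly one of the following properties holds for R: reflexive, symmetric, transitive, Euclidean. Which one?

symmetric

Reflexive: no — w6 is not related to itself.
Symmetric: yes — every pair in R has its reverse in R.
Transitive: no — w1 R w2 and w2 R w3, but not w1 R w3.
Euclidean: no — w1 R w2 and w1 R w7, but not w2 R w7.
Only symmetric holds.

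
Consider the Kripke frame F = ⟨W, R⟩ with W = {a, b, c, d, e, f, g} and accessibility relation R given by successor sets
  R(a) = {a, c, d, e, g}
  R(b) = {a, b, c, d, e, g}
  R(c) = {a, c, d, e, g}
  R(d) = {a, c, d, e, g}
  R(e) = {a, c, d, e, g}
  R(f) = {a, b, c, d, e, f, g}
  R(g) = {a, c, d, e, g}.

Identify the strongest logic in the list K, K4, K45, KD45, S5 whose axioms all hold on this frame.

K4

Transitive (axiom 4): yes — every two-step R-path is closed by a direct edge.
Euclidean (axiom 5): no — f R a and f R b, but not a R b.
Serial (axiom D): yes — every world has a successor (e.g. a R a).
Reflexive (axiom T): yes — every world is R-related to itself.
So F validates K, K4; K45 would additionally require R to be Euclidean. The strongest is K4.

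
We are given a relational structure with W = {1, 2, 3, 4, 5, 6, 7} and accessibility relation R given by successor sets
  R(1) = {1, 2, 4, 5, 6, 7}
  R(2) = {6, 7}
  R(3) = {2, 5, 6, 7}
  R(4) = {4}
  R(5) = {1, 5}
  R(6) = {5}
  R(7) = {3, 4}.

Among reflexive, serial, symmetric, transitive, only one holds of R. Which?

Reflexive: no — 2 is not related to itself.
Serial: yes — every world has a successor (e.g. 1 R 1).
Symmetric: no — 1 R 2 but not 2 R 1.
Transitive: no — 1 R 7 and 7 R 3, but not 1 R 3.
Only serial holds.

serial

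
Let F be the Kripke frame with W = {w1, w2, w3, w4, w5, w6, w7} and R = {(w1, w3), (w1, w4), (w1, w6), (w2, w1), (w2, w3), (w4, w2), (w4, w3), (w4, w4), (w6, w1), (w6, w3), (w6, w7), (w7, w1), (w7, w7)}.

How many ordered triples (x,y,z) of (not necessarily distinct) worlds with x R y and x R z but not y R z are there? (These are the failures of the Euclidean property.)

Enumerating: (w1,w3,w3), (w1,w3,w4), (w1,w3,w6), (w1,w4,w6), (w1,w6,w4), (w1,w6,w6), (w2,w1,w1), (w2,w3,w1), (w2,w3,w3), (w4,w2,w2), (w4,w2,w4), (w4,w3,w2), … and 10 more.
Total: 22.

22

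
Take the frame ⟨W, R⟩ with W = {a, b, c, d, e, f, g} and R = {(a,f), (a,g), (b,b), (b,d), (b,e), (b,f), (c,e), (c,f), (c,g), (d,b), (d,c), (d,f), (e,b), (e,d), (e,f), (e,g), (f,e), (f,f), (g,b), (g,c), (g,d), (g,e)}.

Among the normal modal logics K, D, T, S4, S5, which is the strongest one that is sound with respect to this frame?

D

Serial (axiom D): yes — every world has a successor (e.g. a R f).
Reflexive (axiom T): no — a is not related to itself.
Transitive (axiom 4): no — a R f and f R e, but not a R e.
Euclidean (axiom 5): no — a R f and a R g, but not f R g.
So F validates K, D; T would additionally require R to be reflexive. The strongest is D.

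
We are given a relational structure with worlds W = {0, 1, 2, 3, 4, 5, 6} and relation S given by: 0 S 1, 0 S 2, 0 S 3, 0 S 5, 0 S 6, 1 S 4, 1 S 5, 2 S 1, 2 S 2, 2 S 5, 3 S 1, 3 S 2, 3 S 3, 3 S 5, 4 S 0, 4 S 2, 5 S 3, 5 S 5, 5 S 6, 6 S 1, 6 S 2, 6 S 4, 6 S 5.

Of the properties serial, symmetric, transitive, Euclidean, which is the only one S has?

serial

Serial: yes — every world has a successor (e.g. 0 S 1).
Symmetric: no — 0 S 1 but not 1 S 0.
Transitive: no — 0 S 1 and 1 S 4, but not 0 S 4.
Euclidean: no — 0 S 1 and 0 S 2, but not 1 S 2.
Only serial holds.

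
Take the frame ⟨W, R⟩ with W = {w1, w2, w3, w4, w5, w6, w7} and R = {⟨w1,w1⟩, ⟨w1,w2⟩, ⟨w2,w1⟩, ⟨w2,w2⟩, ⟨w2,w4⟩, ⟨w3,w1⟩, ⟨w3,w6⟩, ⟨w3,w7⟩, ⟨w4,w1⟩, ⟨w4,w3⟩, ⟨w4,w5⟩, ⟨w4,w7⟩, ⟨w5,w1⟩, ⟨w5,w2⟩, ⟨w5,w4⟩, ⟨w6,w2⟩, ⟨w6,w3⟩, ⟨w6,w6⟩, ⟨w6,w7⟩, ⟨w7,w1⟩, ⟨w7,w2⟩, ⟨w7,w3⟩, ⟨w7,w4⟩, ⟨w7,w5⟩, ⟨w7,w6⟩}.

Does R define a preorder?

Reflexive: no — w3 is not related to itself.
Transitive: no — w1 R w2 and w2 R w4, but not w1 R w4.
So R is not a preorder.

No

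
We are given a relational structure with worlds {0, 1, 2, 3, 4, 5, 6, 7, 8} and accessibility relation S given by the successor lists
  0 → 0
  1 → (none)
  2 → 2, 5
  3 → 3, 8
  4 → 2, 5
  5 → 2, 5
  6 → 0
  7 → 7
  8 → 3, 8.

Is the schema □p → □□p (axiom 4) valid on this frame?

By correspondence theory, 4 is valid on a frame iff S is transitive.
Transitive: yes — every two-step S-path is closed by a direct edge.

Yes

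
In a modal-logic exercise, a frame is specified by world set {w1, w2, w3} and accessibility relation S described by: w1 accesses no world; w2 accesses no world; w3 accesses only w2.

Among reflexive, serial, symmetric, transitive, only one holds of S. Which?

transitive

Reflexive: no — w1 is not related to itself.
Serial: no — w1 has no S-successor.
Symmetric: no — w3 S w2 but not w2 S w3.
Transitive: yes — every two-step S-path is closed by a direct edge.
Only transitive holds.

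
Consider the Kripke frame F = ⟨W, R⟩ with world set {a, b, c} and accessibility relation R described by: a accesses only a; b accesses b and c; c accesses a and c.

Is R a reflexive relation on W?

Reflexive: yes — every world is R-related to itself.

Yes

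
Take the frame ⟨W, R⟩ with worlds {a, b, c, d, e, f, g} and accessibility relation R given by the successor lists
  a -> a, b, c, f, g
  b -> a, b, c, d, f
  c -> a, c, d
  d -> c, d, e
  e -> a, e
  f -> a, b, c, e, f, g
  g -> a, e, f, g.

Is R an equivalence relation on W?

No

Reflexive: yes — every world is R-related to itself.
Symmetric: no — b R c but not c R b.
Transitive: no — a R b and b R d, but not a R d.
So R is not an equivalence relation.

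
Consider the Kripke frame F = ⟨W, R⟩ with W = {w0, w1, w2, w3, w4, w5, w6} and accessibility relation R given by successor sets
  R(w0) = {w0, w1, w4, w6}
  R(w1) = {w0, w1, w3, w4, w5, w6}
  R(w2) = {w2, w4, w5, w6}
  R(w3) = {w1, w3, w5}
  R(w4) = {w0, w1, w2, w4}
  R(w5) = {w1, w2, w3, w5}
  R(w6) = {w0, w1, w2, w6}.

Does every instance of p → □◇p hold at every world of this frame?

Yes

Axiom B corresponds to the accessibility relation being symmetric.
Symmetric: yes — every pair in R has its reverse in R.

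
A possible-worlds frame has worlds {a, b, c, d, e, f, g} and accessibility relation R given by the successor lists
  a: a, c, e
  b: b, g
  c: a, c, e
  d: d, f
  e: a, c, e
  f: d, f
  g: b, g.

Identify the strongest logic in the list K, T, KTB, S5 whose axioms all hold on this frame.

Reflexive (axiom T): yes — every world is R-related to itself.
Symmetric (axiom B): yes — every pair in R has its reverse in R.
Euclidean (axiom 5): yes — any two successors of a common world are R-related.
So F validates K, T, KTB, S5. The strongest is S5.

S5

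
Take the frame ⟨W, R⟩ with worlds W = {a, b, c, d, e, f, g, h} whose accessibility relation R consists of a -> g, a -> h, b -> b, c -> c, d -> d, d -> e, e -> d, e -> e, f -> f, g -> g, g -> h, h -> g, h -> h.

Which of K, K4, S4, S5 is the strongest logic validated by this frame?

Transitive (axiom 4): yes — every two-step R-path is closed by a direct edge.
Reflexive (axiom T): no — a is not related to itself.
Euclidean (axiom 5): yes — any two successors of a common world are R-related.
So F validates K, K4; S4 would additionally require R to be reflexive. The strongest is K4.

K4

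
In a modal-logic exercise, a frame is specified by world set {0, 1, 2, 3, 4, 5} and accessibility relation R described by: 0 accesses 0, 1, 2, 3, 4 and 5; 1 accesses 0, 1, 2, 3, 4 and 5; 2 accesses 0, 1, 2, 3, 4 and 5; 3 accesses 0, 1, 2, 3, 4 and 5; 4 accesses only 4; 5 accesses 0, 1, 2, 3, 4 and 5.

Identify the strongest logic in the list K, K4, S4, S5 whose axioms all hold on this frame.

S4

Transitive (axiom 4): yes — every two-step R-path is closed by a direct edge.
Reflexive (axiom T): yes — every world is R-related to itself.
Euclidean (axiom 5): no — 0 R 4 and 0 R 1, but not 4 R 1.
So F validates K, K4, S4; S5 would additionally require R to be Euclidean. The strongest is S4.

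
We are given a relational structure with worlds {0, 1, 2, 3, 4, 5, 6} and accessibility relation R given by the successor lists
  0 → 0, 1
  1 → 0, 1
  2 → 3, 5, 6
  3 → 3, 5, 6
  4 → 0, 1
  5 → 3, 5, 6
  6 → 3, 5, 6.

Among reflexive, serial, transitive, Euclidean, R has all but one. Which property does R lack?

reflexive

Reflexive: no — 2 is not related to itself.
Serial: yes — every world has a successor (e.g. 0 R 0).
Transitive: yes — every two-step R-path is closed by a direct edge.
Euclidean: yes — any two successors of a common world are R-related.
Only reflexive fails.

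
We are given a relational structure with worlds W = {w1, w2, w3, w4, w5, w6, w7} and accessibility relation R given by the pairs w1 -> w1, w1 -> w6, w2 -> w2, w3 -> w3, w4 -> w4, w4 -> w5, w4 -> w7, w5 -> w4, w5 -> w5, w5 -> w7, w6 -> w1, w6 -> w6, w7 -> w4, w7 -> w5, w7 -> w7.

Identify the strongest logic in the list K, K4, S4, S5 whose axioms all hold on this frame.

S5

Transitive (axiom 4): yes — every two-step R-path is closed by a direct edge.
Reflexive (axiom T): yes — every world is R-related to itself.
Euclidean (axiom 5): yes — any two successors of a common world are R-related.
So F validates K, K4, S4, S5. The strongest is S5.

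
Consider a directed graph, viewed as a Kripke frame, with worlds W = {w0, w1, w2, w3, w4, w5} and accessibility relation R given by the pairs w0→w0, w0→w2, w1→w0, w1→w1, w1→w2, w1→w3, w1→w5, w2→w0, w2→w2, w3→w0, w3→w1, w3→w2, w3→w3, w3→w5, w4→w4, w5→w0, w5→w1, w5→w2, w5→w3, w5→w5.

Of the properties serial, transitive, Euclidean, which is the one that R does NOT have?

Euclidean

Serial: yes — every world has a successor (e.g. w0 R w0).
Transitive: yes — every two-step R-path is closed by a direct edge.
Euclidean: no — w1 R w0 and w1 R w3, but not w0 R w3.
Only Euclidean fails.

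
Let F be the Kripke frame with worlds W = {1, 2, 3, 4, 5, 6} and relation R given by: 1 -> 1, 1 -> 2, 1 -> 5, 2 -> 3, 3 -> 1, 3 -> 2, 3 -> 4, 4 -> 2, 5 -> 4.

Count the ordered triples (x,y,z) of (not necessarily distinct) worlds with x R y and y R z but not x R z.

Enumerating: (1,2,3), (1,5,4), (2,3,1), (2,3,2), (2,3,4), (3,1,5), (3,2,3), (4,2,3), (5,4,2).

9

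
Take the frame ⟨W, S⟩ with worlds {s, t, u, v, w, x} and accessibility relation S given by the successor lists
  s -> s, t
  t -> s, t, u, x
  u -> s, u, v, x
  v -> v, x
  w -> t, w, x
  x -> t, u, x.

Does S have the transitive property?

Transitive: no — s S t and t S u, but not s S u.

No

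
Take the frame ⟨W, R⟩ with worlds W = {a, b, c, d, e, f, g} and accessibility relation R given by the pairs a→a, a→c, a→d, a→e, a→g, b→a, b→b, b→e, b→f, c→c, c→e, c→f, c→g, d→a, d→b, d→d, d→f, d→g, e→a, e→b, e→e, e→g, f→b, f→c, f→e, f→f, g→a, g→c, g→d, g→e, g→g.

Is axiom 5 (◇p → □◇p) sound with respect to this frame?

No

By correspondence theory, 5 is valid on a frame iff R is Euclidean.
Euclidean: no — a R c and a R d, but not c R d.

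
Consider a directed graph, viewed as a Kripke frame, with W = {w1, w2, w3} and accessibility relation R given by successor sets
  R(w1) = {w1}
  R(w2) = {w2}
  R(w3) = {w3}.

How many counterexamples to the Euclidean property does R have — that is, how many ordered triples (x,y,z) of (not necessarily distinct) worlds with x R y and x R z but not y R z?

R is Euclidean; there are no such tuples.

0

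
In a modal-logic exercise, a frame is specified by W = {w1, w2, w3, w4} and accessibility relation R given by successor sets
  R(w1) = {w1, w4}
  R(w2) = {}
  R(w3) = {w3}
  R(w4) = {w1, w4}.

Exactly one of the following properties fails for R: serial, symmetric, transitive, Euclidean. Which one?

Serial: no — w2 has no R-successor.
Symmetric: yes — every pair in R has its reverse in R.
Transitive: yes — every two-step R-path is closed by a direct edge.
Euclidean: yes — any two successors of a common world are R-related.
Only serial fails.

serial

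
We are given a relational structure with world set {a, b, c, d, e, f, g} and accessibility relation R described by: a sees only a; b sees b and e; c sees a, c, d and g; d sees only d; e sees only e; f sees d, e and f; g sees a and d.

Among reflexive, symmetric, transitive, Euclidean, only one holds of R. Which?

Reflexive: no — g is not related to itself.
Symmetric: no — b R e but not e R b.
Transitive: yes — every two-step R-path is closed by a direct edge.
Euclidean: no — c R a and c R d, but not a R d.
Only transitive holds.

transitive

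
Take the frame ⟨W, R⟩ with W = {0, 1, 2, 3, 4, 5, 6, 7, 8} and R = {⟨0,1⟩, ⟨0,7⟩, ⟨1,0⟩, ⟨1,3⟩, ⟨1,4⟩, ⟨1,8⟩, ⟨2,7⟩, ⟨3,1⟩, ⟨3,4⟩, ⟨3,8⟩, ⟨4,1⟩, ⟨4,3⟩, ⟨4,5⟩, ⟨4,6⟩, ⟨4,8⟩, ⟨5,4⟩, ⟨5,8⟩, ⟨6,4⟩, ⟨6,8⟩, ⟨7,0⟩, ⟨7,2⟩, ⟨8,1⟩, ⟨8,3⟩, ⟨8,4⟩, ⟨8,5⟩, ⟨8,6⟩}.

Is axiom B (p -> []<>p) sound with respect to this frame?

Yes

Axiom B corresponds to the accessibility relation being symmetric.
Symmetric: yes — every pair in R has its reverse in R.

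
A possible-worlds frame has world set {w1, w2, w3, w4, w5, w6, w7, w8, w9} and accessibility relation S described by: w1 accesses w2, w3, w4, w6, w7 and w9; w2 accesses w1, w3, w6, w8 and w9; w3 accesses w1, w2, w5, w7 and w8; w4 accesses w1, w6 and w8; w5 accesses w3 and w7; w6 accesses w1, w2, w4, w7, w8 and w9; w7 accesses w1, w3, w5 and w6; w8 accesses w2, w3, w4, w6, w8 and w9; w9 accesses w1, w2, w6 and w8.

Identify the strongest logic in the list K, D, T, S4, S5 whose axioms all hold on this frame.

D

Serial (axiom D): yes — every world has a successor (e.g. w1 S w2).
Reflexive (axiom T): no — w1 is not related to itself.
Transitive (axiom 4): no — w1 S w2 and w2 S w8, but not w1 S w8.
Euclidean (axiom 5): no — w1 S w2 and w1 S w4, but not w2 S w4.
So F validates K, D; T would additionally require S to be reflexive. The strongest is D.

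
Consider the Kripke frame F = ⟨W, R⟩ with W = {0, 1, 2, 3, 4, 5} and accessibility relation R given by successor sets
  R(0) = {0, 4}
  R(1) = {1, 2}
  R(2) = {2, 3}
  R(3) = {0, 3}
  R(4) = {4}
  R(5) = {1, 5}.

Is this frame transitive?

Transitive: no — 1 R 2 and 2 R 3, but not 1 R 3.

No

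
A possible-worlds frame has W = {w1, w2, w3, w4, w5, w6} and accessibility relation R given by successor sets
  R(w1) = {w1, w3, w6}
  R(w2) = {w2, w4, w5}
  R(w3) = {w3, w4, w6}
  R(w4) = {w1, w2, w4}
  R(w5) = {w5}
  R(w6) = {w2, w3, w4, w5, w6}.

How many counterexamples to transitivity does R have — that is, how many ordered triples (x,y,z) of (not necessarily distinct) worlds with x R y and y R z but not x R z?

Enumerating: (w1,w3,w4), (w1,w6,w2), (w1,w6,w4), (w1,w6,w5), (w2,w4,w1), (w3,w4,w1), (w3,w4,w2), (w3,w6,w2), (w3,w6,w5), (w4,w1,w3), (w4,w1,w6), (w4,w2,w5), (w6,w4,w1).

13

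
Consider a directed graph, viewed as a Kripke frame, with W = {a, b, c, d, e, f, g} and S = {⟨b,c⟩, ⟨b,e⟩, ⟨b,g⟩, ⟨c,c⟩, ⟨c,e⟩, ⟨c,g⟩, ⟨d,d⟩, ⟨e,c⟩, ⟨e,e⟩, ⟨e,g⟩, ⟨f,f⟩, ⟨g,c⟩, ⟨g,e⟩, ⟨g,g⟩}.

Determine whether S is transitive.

Transitive: yes — every two-step S-path is closed by a direct edge.

Yes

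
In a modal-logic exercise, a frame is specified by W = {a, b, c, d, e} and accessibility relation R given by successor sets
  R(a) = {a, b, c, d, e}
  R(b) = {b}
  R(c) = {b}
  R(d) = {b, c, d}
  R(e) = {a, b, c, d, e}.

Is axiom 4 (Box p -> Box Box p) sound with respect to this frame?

The schema 4 characterises exactly the transitive frames.
Transitive: yes — every two-step R-path is closed by a direct edge.

Yes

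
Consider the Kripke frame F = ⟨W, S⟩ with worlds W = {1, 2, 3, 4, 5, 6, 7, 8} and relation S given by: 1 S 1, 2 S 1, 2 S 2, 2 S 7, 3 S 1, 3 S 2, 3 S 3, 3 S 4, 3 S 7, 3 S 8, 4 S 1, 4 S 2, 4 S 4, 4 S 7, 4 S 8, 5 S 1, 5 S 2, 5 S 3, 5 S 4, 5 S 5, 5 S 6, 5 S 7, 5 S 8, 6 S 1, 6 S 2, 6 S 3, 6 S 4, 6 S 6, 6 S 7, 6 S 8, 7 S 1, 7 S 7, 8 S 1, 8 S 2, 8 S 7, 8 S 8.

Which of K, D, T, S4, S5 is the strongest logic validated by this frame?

Serial (axiom D): yes — every world has a successor (e.g. 1 S 1).
Reflexive (axiom T): yes — every world is S-related to itself.
Transitive (axiom 4): yes — every two-step S-path is closed by a direct edge.
Euclidean (axiom 5): no — 2 S 1 and 2 S 7, but not 1 S 7.
So F validates K, D, T, S4; S5 would additionally require S to be Euclidean. The strongest is S4.

S4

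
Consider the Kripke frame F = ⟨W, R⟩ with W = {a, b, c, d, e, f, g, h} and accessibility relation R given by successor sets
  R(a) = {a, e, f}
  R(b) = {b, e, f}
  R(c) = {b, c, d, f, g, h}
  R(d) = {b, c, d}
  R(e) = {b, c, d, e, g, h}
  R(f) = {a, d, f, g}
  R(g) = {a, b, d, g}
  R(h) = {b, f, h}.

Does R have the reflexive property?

Yes

Reflexive: yes — every world is R-related to itself.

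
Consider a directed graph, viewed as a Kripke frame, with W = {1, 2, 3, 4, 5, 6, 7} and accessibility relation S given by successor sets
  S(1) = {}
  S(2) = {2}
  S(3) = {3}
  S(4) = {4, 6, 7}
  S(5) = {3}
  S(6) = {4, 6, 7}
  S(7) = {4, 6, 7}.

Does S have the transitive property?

Transitive: yes — every two-step S-path is closed by a direct edge.

Yes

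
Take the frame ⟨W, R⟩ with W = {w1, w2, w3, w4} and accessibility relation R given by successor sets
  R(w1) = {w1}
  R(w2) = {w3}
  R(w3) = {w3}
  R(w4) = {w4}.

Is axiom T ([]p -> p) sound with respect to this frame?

No

Axiom T corresponds to the accessibility relation being reflexive.
Reflexive: no — w2 is not related to itself.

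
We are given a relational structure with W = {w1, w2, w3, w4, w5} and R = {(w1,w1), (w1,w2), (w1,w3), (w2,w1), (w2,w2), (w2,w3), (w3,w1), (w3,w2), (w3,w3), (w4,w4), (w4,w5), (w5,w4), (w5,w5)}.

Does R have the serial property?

Serial: yes — every world has a successor (e.g. w1 R w1).

Yes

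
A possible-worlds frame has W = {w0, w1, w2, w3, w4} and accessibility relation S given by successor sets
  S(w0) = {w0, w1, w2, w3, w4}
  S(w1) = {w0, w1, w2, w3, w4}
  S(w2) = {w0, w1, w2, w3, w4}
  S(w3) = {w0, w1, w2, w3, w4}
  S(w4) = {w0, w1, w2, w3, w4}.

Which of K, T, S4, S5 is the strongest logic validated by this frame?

S5

Reflexive (axiom T): yes — every world is S-related to itself.
Transitive (axiom 4): yes — every two-step S-path is closed by a direct edge.
Euclidean (axiom 5): yes — any two successors of a common world are S-related.
So F validates K, T, S4, S5. The strongest is S5.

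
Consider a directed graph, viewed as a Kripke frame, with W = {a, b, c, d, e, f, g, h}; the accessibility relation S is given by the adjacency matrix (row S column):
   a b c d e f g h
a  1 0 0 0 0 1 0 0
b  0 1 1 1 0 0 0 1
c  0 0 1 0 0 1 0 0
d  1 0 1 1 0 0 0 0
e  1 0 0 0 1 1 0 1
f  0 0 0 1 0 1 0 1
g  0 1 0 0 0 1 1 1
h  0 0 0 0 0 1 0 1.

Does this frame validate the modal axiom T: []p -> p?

Yes

Axiom T corresponds to the accessibility relation being reflexive.
Reflexive: yes — every world is S-related to itself.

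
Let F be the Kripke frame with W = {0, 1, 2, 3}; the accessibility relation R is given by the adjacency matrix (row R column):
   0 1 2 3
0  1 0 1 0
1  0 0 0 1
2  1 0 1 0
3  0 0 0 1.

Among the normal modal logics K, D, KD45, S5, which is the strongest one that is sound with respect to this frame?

Serial (axiom D): yes — every world has a successor (e.g. 0 R 0).
Euclidean (axiom 5): yes — any two successors of a common world are R-related.
Transitive (axiom 4): yes — every two-step R-path is closed by a direct edge.
Reflexive (axiom T): no — 1 is not related to itself.
So F validates K, D, KD45; S5 would additionally require R to be reflexive. The strongest is KD45.

KD45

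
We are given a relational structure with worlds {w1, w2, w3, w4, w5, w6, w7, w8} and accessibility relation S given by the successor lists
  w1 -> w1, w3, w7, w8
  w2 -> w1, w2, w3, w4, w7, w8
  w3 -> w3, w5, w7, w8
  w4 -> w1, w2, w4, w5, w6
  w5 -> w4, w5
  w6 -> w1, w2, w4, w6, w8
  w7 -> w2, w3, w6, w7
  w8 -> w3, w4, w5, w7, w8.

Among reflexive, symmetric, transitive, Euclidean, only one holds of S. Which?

Reflexive: yes — every world is S-related to itself.
Symmetric: no — w1 S w3 but not w3 S w1.
Transitive: no — w1 S w3 and w3 S w5, but not w1 S w5.
Euclidean: no — w1 S w7 and w1 S w8, but not w7 S w8.
Only reflexive holds.

reflexive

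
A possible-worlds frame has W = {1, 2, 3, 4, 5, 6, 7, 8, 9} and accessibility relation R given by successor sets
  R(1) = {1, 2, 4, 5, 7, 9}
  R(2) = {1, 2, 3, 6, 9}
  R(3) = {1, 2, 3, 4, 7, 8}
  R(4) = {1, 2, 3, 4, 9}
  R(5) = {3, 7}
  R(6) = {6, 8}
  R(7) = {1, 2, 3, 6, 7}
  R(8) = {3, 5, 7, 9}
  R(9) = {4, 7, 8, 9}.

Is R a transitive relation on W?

No

Transitive: no — 1 R 2 and 2 R 3, but not 1 R 3.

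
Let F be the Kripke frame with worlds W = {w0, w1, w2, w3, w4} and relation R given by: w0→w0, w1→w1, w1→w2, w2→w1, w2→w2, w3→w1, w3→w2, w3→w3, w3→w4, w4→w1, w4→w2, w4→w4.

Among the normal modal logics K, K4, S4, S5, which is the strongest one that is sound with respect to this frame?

Transitive (axiom 4): yes — every two-step R-path is closed by a direct edge.
Reflexive (axiom T): yes — every world is R-related to itself.
Euclidean (axiom 5): no — w3 R w1 and w3 R w4, but not w1 R w4.
So F validates K, K4, S4; S5 would additionally require R to be Euclidean. The strongest is S4.

S4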